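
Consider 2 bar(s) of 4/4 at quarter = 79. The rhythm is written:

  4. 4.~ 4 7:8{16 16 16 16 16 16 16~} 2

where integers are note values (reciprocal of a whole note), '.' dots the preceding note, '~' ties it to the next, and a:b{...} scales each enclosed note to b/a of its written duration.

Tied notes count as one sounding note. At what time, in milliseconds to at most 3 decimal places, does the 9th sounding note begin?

1. 0.0ms @ 0 + 1139.241ms (3/2)
2. 1139.241ms @ 3/2 + 1898.734ms (5/2)
3. 3037.975ms @ 4 + 216.998ms (2/7)
4. 3254.973ms @ 30/7 + 216.998ms (2/7)
5. 3471.971ms @ 32/7 + 216.998ms (2/7)
6. 3688.969ms @ 34/7 + 216.998ms (2/7)
7. 3905.967ms @ 36/7 + 216.998ms (2/7)
8. 4122.966ms @ 38/7 + 216.998ms (2/7)
9. 4339.964ms @ 40/7 + 1735.986ms (16/7)

note 9 onset = 40/7b = 4339.964ms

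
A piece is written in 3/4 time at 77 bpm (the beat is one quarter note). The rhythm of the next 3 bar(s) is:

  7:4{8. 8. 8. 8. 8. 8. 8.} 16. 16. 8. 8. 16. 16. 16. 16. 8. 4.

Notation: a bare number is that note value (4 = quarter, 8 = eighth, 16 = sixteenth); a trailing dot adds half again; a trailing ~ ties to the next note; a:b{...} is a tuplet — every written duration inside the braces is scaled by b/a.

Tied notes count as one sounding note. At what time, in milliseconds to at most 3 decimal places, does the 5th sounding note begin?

note 5 onset = 12/7b = 1335.807ms

1. 0.0ms @ 0 + 333.952ms (3/7)
2. 333.952ms @ 3/7 + 333.952ms (3/7)
3. 667.904ms @ 6/7 + 333.952ms (3/7)
4. 1001.855ms @ 9/7 + 333.952ms (3/7)
5. 1335.807ms @ 12/7 + 333.952ms (3/7)
6. 1669.759ms @ 15/7 + 333.952ms (3/7)
7. 2003.711ms @ 18/7 + 333.952ms (3/7)
8. 2337.662ms @ 3 + 292.208ms (3/8)
9. 2629.87ms @ 27/8 + 292.208ms (3/8)
10. 2922.078ms @ 15/4 + 584.416ms (3/4)
11. 3506.494ms @ 9/2 + 584.416ms (3/4)
12. 4090.909ms @ 21/4 + 292.208ms (3/8)
13. 4383.117ms @ 45/8 + 292.208ms (3/8)
14. 4675.325ms @ 6 + 292.208ms (3/8)
15. 4967.532ms @ 51/8 + 292.208ms (3/8)
16. 5259.74ms @ 27/4 + 584.416ms (3/4)
17. 5844.156ms @ 15/2 + 1168.831ms (3/2)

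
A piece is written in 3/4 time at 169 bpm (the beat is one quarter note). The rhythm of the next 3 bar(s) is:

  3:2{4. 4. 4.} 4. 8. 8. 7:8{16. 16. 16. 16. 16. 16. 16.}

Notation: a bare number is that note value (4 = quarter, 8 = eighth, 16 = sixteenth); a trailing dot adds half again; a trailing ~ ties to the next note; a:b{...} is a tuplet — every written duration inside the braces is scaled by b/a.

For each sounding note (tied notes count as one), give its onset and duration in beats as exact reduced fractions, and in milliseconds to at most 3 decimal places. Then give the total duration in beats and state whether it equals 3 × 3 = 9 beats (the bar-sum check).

1) 0.0ms=0b +355.03ms=1b
2) 355.03ms=1b +355.03ms=1b
3) 710.059ms=2b +355.03ms=1b
4) 1065.089ms=3b +532.544ms=3/2b
5) 1597.633ms=9/2b +266.272ms=3/4b
6) 1863.905ms=21/4b +266.272ms=3/4b
7) 2130.178ms=6b +152.156ms=3/7b
8) 2282.333ms=45/7b +152.156ms=3/7b
9) 2434.489ms=48/7b +152.156ms=3/7b
10) 2586.644ms=51/7b +152.156ms=3/7b
11) 2738.8ms=54/7b +152.156ms=3/7b
12) 2890.955ms=57/7b +152.156ms=3/7b
13) 3043.111ms=60/7b +152.156ms=3/7b
Σ=9b of 9 (169bpm 3/4) — PASS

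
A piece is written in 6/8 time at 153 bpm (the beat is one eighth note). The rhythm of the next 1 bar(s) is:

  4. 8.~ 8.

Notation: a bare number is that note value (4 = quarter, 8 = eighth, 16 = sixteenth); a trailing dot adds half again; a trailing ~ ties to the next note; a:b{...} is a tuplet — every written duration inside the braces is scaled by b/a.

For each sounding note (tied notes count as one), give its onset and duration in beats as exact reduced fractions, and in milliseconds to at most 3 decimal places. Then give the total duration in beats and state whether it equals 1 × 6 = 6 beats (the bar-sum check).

1) 0.0ms=0b +1176.471ms=3b
2) 1176.471ms=3b +1176.471ms=3b
Σ=6b of 6 (153bpm 6/8) — PASS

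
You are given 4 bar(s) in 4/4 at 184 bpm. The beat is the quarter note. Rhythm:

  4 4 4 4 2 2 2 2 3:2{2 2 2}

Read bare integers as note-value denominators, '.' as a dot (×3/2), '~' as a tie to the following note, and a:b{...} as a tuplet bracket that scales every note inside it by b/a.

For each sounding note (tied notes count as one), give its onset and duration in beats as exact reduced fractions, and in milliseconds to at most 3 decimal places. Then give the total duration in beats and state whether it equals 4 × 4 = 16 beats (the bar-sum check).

1) 0.0ms=0b +326.087ms=1b
2) 326.087ms=1b +326.087ms=1b
3) 652.174ms=2b +326.087ms=1b
4) 978.261ms=3b +326.087ms=1b
5) 1304.348ms=4b +652.174ms=2b
6) 1956.522ms=6b +652.174ms=2b
7) 2608.696ms=8b +652.174ms=2b
8) 3260.87ms=10b +652.174ms=2b
9) 3913.043ms=12b +434.783ms=4/3b
10) 4347.826ms=40/3b +434.783ms=4/3b
11) 4782.609ms=44/3b +434.783ms=4/3b
Σ=16b of 16 (184bpm 4/4) — PASS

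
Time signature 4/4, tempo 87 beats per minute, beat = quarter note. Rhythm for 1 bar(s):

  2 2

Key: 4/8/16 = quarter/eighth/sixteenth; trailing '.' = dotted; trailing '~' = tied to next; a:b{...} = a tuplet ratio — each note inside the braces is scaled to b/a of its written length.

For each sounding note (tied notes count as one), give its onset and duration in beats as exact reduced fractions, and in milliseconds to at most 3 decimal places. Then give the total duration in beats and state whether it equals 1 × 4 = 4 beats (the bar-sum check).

1) 0.0ms=0b +1379.31ms=2b
2) 1379.31ms=2b +1379.31ms=2b
Σ=4b of 4 (87bpm 4/4) — PASS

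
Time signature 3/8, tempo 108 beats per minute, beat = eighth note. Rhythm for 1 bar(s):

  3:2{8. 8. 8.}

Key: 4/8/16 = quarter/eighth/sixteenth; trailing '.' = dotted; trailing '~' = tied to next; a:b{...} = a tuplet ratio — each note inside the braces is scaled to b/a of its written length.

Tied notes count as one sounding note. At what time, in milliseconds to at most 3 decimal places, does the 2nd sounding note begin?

1. 0.0ms @ 0 + 555.556ms (1)
2. 555.556ms @ 1 + 555.556ms (1)
3. 1111.111ms @ 2 + 555.556ms (1)

note 2 onset = 1b = 555.556ms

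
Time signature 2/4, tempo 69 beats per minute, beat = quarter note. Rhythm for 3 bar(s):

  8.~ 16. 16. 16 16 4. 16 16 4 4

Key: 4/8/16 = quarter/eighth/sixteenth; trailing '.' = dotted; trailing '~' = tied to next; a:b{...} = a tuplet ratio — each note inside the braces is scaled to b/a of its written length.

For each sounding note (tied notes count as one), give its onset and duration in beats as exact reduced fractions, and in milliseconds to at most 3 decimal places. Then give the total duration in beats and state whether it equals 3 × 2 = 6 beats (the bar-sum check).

1) 0.0ms=0b +978.261ms=9/8b
2) 978.261ms=9/8b +326.087ms=3/8b
3) 1304.348ms=3/2b +217.391ms=1/4b
4) 1521.739ms=7/4b +217.391ms=1/4b
5) 1739.13ms=2b +1304.348ms=3/2b
6) 3043.478ms=7/2b +217.391ms=1/4b
7) 3260.87ms=15/4b +217.391ms=1/4b
8) 3478.261ms=4b +869.565ms=1b
9) 4347.826ms=5b +869.565ms=1b
Σ=6b of 6 (69bpm 2/4) — PASS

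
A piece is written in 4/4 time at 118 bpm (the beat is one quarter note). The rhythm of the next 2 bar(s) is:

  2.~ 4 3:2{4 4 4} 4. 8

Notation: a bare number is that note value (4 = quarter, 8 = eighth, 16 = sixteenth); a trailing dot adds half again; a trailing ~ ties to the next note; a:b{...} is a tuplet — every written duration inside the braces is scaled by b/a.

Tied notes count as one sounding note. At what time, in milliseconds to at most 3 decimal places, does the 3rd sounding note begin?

1. 0.0ms @ 0 + 2033.898ms (4)
2. 2033.898ms @ 4 + 338.983ms (2/3)
3. 2372.881ms @ 14/3 + 338.983ms (2/3)
4. 2711.864ms @ 16/3 + 338.983ms (2/3)
5. 3050.847ms @ 6 + 762.712ms (3/2)
6. 3813.559ms @ 15/2 + 254.237ms (1/2)

note 3 onset = 14/3b = 2372.881ms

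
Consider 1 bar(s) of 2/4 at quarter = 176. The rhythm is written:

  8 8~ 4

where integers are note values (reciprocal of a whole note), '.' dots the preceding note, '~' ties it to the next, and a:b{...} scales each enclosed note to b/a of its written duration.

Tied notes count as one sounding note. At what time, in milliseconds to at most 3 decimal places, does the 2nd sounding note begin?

1. 0.0ms @ 0 + 170.455ms (1/2)
2. 170.455ms @ 1/2 + 511.364ms (3/2)

note 2 onset = 1/2b = 170.455ms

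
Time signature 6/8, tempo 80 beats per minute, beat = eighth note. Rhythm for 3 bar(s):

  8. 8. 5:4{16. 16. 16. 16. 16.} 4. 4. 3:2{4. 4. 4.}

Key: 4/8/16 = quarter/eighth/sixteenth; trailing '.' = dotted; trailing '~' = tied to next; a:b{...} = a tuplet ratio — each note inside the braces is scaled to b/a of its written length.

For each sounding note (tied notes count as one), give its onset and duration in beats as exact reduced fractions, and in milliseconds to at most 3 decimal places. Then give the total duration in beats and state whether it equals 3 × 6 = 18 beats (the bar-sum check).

1) 0.0ms=0b +1125.0ms=3/2b
2) 1125.0ms=3/2b +1125.0ms=3/2b
3) 2250.0ms=3b +450.0ms=3/5b
4) 2700.0ms=18/5b +450.0ms=3/5b
5) 3150.0ms=21/5b +450.0ms=3/5b
6) 3600.0ms=24/5b +450.0ms=3/5b
7) 4050.0ms=27/5b +450.0ms=3/5b
8) 4500.0ms=6b +2250.0ms=3b
9) 6750.0ms=9b +2250.0ms=3b
10) 9000.0ms=12b +1500.0ms=2b
11) 10500.0ms=14b +1500.0ms=2b
12) 12000.0ms=16b +1500.0ms=2b
Σ=18b of 18 (80bpm 6/8) — PASS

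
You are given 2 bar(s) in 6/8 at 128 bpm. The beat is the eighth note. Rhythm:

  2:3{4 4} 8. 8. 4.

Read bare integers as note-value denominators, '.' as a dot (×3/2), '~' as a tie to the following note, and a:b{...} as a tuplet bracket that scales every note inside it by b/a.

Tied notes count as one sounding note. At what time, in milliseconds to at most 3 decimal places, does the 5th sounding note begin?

note 5 onset = 9b = 4218.75ms

1. 0.0ms @ 0 + 1406.25ms (3)
2. 1406.25ms @ 3 + 1406.25ms (3)
3. 2812.5ms @ 6 + 703.125ms (3/2)
4. 3515.625ms @ 15/2 + 703.125ms (3/2)
5. 4218.75ms @ 9 + 1406.25ms (3)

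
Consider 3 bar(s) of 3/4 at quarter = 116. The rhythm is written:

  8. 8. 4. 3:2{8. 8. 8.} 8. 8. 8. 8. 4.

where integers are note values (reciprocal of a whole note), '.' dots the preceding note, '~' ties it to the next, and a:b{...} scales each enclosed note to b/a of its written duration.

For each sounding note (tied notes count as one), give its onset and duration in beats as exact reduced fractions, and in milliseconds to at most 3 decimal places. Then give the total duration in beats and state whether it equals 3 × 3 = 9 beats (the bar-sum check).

1) 0.0ms=0b +387.931ms=3/4b
2) 387.931ms=3/4b +387.931ms=3/4b
3) 775.862ms=3/2b +775.862ms=3/2b
4) 1551.724ms=3b +258.621ms=1/2b
5) 1810.345ms=7/2b +258.621ms=1/2b
6) 2068.966ms=4b +258.621ms=1/2b
7) 2327.586ms=9/2b +387.931ms=3/4b
8) 2715.517ms=21/4b +387.931ms=3/4b
9) 3103.448ms=6b +387.931ms=3/4b
10) 3491.379ms=27/4b +387.931ms=3/4b
11) 3879.31ms=15/2b +775.862ms=3/2b
Σ=9b of 9 (116bpm 3/4) — PASS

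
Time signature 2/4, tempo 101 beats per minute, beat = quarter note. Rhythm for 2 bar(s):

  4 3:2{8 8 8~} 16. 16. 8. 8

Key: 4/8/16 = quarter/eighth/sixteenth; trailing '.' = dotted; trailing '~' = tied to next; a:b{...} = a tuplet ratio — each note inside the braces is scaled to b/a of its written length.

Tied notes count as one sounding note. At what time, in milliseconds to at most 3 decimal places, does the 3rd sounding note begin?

note 3 onset = 4/3b = 792.079ms

1. 0.0ms @ 0 + 594.059ms (1)
2. 594.059ms @ 1 + 198.02ms (1/3)
3. 792.079ms @ 4/3 + 198.02ms (1/3)
4. 990.099ms @ 5/3 + 420.792ms (17/24)
5. 1410.891ms @ 19/8 + 222.772ms (3/8)
6. 1633.663ms @ 11/4 + 445.545ms (3/4)
7. 2079.208ms @ 7/2 + 297.03ms (1/2)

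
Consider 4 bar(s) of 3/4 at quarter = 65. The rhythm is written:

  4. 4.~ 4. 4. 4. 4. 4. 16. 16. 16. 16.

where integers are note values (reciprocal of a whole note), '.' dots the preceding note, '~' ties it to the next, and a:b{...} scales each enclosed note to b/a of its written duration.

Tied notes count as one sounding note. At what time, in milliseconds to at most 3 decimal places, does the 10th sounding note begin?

1. 0.0ms @ 0 + 1384.615ms (3/2)
2. 1384.615ms @ 3/2 + 2769.231ms (3)
3. 4153.846ms @ 9/2 + 1384.615ms (3/2)
4. 5538.462ms @ 6 + 1384.615ms (3/2)
5. 6923.077ms @ 15/2 + 1384.615ms (3/2)
6. 8307.692ms @ 9 + 1384.615ms (3/2)
7. 9692.308ms @ 21/2 + 346.154ms (3/8)
8. 10038.462ms @ 87/8 + 346.154ms (3/8)
9. 10384.615ms @ 45/4 + 346.154ms (3/8)
10. 10730.769ms @ 93/8 + 346.154ms (3/8)

note 10 onset = 93/8b = 10730.769ms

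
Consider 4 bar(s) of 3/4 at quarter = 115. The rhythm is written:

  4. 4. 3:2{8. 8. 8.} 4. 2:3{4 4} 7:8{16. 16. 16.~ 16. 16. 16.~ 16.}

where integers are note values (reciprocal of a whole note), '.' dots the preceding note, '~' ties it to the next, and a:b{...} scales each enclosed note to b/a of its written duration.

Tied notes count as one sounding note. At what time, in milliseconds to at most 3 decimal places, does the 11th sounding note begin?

note 11 onset = 69/7b = 5142.857ms

1. 0.0ms @ 0 + 782.609ms (3/2)
2. 782.609ms @ 3/2 + 782.609ms (3/2)
3. 1565.217ms @ 3 + 260.87ms (1/2)
4. 1826.087ms @ 7/2 + 260.87ms (1/2)
5. 2086.957ms @ 4 + 260.87ms (1/2)
6. 2347.826ms @ 9/2 + 782.609ms (3/2)
7. 3130.435ms @ 6 + 782.609ms (3/2)
8. 3913.043ms @ 15/2 + 782.609ms (3/2)
9. 4695.652ms @ 9 + 223.602ms (3/7)
10. 4919.255ms @ 66/7 + 223.602ms (3/7)
11. 5142.857ms @ 69/7 + 447.205ms (6/7)
12. 5590.062ms @ 75/7 + 223.602ms (3/7)
13. 5813.665ms @ 78/7 + 447.205ms (6/7)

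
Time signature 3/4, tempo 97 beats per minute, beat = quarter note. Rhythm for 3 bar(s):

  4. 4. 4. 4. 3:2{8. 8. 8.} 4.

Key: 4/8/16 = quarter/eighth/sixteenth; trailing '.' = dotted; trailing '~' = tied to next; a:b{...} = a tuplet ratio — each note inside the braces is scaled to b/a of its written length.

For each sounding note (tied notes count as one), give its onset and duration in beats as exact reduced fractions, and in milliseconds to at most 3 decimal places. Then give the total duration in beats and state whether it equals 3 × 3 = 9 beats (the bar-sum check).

1) 0.0ms=0b +927.835ms=3/2b
2) 927.835ms=3/2b +927.835ms=3/2b
3) 1855.67ms=3b +927.835ms=3/2b
4) 2783.505ms=9/2b +927.835ms=3/2b
5) 3711.34ms=6b +309.278ms=1/2b
6) 4020.619ms=13/2b +309.278ms=1/2b
7) 4329.897ms=7b +309.278ms=1/2b
8) 4639.175ms=15/2b +927.835ms=3/2b
Σ=9b of 9 (97bpm 3/4) — PASS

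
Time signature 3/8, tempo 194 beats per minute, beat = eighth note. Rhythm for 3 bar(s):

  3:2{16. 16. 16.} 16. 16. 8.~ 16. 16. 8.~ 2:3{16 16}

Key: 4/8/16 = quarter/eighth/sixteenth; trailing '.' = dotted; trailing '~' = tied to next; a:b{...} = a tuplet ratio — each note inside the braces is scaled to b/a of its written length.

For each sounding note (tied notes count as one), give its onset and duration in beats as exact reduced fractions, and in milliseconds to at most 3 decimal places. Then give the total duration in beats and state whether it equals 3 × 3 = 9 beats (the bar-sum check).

1) 0.0ms=0b +154.639ms=1/2b
2) 154.639ms=1/2b +154.639ms=1/2b
3) 309.278ms=1b +154.639ms=1/2b
4) 463.918ms=3/2b +231.959ms=3/4b
5) 695.876ms=9/4b +231.959ms=3/4b
6) 927.835ms=3b +695.876ms=9/4b
7) 1623.711ms=21/4b +231.959ms=3/4b
8) 1855.67ms=6b +695.876ms=9/4b
9) 2551.546ms=33/4b +231.959ms=3/4b
Σ=9b of 9 (194bpm 3/8) — PASS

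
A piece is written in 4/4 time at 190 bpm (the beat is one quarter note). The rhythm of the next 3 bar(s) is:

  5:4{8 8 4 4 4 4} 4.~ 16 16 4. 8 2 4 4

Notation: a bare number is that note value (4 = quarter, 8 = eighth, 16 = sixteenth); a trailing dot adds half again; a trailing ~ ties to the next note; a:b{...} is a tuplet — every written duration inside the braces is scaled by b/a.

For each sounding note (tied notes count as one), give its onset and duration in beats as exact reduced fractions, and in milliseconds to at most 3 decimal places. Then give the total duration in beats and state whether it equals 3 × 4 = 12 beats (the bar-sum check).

1) 0.0ms=0b +126.316ms=2/5b
2) 126.316ms=2/5b +126.316ms=2/5b
3) 252.632ms=4/5b +252.632ms=4/5b
4) 505.263ms=8/5b +252.632ms=4/5b
5) 757.895ms=12/5b +252.632ms=4/5b
6) 1010.526ms=16/5b +252.632ms=4/5b
7) 1263.158ms=4b +552.632ms=7/4b
8) 1815.789ms=23/4b +78.947ms=1/4b
9) 1894.737ms=6b +473.684ms=3/2b
10) 2368.421ms=15/2b +157.895ms=1/2b
11) 2526.316ms=8b +631.579ms=2b
12) 3157.895ms=10b +315.789ms=1b
13) 3473.684ms=11b +315.789ms=1b
Σ=12b of 12 (190bpm 4/4) — PASS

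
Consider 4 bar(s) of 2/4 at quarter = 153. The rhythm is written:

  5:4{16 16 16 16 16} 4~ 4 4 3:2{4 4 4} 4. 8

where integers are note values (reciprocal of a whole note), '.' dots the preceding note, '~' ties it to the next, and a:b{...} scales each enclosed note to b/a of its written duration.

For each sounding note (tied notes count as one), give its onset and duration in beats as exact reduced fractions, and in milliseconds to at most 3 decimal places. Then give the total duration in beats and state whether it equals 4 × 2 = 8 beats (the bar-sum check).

1) 0.0ms=0b +78.431ms=1/5b
2) 78.431ms=1/5b +78.431ms=1/5b
3) 156.863ms=2/5b +78.431ms=1/5b
4) 235.294ms=3/5b +78.431ms=1/5b
5) 313.725ms=4/5b +78.431ms=1/5b
6) 392.157ms=1b +784.314ms=2b
7) 1176.471ms=3b +392.157ms=1b
8) 1568.627ms=4b +261.438ms=2/3b
9) 1830.065ms=14/3b +261.438ms=2/3b
10) 2091.503ms=16/3b +261.438ms=2/3b
11) 2352.941ms=6b +588.235ms=3/2b
12) 2941.176ms=15/2b +196.078ms=1/2b
Σ=8b of 8 (153bpm 2/4) — PASS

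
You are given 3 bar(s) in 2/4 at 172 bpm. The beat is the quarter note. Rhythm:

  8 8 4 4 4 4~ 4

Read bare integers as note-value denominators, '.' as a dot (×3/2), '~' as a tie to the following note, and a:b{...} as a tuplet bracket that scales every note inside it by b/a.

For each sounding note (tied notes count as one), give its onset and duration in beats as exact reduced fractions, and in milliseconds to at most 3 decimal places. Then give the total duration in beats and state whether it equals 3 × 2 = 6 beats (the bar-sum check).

1) 0.0ms=0b +174.419ms=1/2b
2) 174.419ms=1/2b +174.419ms=1/2b
3) 348.837ms=1b +348.837ms=1b
4) 697.674ms=2b +348.837ms=1b
5) 1046.512ms=3b +348.837ms=1b
6) 1395.349ms=4b +697.674ms=2b
Σ=6b of 6 (172bpm 2/4) — PASS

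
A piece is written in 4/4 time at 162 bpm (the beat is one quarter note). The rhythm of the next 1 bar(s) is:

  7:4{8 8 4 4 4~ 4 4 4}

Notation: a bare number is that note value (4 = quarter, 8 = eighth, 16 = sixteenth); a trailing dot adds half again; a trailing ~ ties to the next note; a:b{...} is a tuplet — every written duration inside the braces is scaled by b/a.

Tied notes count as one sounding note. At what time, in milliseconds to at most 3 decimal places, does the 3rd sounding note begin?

note 3 onset = 4/7b = 211.64ms

1. 0.0ms @ 0 + 105.82ms (2/7)
2. 105.82ms @ 2/7 + 105.82ms (2/7)
3. 211.64ms @ 4/7 + 211.64ms (4/7)
4. 423.28ms @ 8/7 + 211.64ms (4/7)
5. 634.921ms @ 12/7 + 423.28ms (8/7)
6. 1058.201ms @ 20/7 + 211.64ms (4/7)
7. 1269.841ms @ 24/7 + 211.64ms (4/7)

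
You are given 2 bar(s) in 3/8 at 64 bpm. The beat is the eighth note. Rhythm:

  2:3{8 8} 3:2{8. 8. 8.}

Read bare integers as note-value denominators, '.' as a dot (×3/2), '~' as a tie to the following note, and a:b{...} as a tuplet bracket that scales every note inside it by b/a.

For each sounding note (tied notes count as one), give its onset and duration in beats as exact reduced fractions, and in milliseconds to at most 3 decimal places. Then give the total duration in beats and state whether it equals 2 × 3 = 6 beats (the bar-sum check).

1) 0.0ms=0b +1406.25ms=3/2b
2) 1406.25ms=3/2b +1406.25ms=3/2b
3) 2812.5ms=3b +937.5ms=1b
4) 3750.0ms=4b +937.5ms=1b
5) 4687.5ms=5b +937.5ms=1b
Σ=6b of 6 (64bpm 3/8) — PASS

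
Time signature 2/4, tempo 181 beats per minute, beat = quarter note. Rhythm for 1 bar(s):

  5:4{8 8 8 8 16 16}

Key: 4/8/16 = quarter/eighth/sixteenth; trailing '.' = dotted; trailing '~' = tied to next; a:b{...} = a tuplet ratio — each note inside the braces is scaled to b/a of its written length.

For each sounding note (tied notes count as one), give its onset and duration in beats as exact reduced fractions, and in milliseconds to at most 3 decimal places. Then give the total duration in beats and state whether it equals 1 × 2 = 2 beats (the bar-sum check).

1) 0.0ms=0b +132.597ms=2/5b
2) 132.597ms=2/5b +132.597ms=2/5b
3) 265.193ms=4/5b +132.597ms=2/5b
4) 397.79ms=6/5b +132.597ms=2/5b
5) 530.387ms=8/5b +66.298ms=1/5b
6) 596.685ms=9/5b +66.298ms=1/5b
Σ=2b of 2 (181bpm 2/4) — PASS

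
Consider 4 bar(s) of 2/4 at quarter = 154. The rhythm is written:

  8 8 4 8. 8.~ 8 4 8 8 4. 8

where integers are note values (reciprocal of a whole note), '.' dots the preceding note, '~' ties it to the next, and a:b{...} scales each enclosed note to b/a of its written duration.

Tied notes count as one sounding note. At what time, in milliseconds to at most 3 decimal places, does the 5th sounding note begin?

1. 0.0ms @ 0 + 194.805ms (1/2)
2. 194.805ms @ 1/2 + 194.805ms (1/2)
3. 389.61ms @ 1 + 389.61ms (1)
4. 779.221ms @ 2 + 292.208ms (3/4)
5. 1071.429ms @ 11/4 + 487.013ms (5/4)
6. 1558.442ms @ 4 + 389.61ms (1)
7. 1948.052ms @ 5 + 194.805ms (1/2)
8. 2142.857ms @ 11/2 + 194.805ms (1/2)
9. 2337.662ms @ 6 + 584.416ms (3/2)
10. 2922.078ms @ 15/2 + 194.805ms (1/2)

note 5 onset = 11/4b = 1071.429ms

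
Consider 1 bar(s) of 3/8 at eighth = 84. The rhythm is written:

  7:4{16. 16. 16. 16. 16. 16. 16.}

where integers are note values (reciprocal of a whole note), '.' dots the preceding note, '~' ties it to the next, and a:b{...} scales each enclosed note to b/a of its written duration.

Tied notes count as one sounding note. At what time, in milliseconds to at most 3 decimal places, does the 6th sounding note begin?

1. 0.0ms @ 0 + 306.122ms (3/7)
2. 306.122ms @ 3/7 + 306.122ms (3/7)
3. 612.245ms @ 6/7 + 306.122ms (3/7)
4. 918.367ms @ 9/7 + 306.122ms (3/7)
5. 1224.49ms @ 12/7 + 306.122ms (3/7)
6. 1530.612ms @ 15/7 + 306.122ms (3/7)
7. 1836.735ms @ 18/7 + 306.122ms (3/7)

note 6 onset = 15/7b = 1530.612ms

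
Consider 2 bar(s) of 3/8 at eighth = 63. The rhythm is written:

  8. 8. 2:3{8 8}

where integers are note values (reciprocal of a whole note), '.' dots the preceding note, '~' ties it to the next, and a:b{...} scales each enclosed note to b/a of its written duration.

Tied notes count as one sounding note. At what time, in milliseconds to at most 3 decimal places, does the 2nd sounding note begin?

1. 0.0ms @ 0 + 1428.571ms (3/2)
2. 1428.571ms @ 3/2 + 1428.571ms (3/2)
3. 2857.143ms @ 3 + 1428.571ms (3/2)
4. 4285.714ms @ 9/2 + 1428.571ms (3/2)

note 2 onset = 3/2b = 1428.571ms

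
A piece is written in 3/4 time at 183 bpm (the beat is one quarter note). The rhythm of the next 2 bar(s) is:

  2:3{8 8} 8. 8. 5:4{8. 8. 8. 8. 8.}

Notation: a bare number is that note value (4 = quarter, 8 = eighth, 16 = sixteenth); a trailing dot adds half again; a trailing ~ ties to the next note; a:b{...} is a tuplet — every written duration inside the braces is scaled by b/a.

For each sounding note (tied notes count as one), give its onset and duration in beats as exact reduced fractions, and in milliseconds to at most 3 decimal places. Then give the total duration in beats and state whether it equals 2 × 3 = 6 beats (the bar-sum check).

1) 0.0ms=0b +245.902ms=3/4b
2) 245.902ms=3/4b +245.902ms=3/4b
3) 491.803ms=3/2b +245.902ms=3/4b
4) 737.705ms=9/4b +245.902ms=3/4b
5) 983.607ms=3b +196.721ms=3/5b
6) 1180.328ms=18/5b +196.721ms=3/5b
7) 1377.049ms=21/5b +196.721ms=3/5b
8) 1573.77ms=24/5b +196.721ms=3/5b
9) 1770.492ms=27/5b +196.721ms=3/5b
Σ=6b of 6 (183bpm 3/4) — PASS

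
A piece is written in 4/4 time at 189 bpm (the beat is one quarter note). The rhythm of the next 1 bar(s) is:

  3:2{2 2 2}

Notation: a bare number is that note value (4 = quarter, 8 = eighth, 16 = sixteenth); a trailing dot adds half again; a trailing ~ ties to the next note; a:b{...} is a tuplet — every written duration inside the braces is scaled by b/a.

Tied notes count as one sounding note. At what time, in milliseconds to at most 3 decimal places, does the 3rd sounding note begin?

note 3 onset = 8/3b = 846.561ms

1. 0.0ms @ 0 + 423.28ms (4/3)
2. 423.28ms @ 4/3 + 423.28ms (4/3)
3. 846.561ms @ 8/3 + 423.28ms (4/3)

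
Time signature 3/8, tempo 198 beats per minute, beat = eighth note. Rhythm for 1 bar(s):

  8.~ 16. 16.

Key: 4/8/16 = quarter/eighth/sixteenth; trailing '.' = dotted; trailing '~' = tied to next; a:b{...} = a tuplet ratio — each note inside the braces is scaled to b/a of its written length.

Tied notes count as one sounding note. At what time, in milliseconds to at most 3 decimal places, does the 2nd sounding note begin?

1. 0.0ms @ 0 + 681.818ms (9/4)
2. 681.818ms @ 9/4 + 227.273ms (3/4)

note 2 onset = 9/4b = 681.818ms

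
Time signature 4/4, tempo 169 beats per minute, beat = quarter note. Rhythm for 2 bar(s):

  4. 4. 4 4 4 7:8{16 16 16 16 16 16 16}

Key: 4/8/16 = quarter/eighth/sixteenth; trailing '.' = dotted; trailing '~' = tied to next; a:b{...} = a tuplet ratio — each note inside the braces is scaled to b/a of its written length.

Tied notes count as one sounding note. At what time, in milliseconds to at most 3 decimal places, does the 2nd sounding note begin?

1. 0.0ms @ 0 + 532.544ms (3/2)
2. 532.544ms @ 3/2 + 532.544ms (3/2)
3. 1065.089ms @ 3 + 355.03ms (1)
4. 1420.118ms @ 4 + 355.03ms (1)
5. 1775.148ms @ 5 + 355.03ms (1)
6. 2130.178ms @ 6 + 101.437ms (2/7)
7. 2231.615ms @ 44/7 + 101.437ms (2/7)
8. 2333.052ms @ 46/7 + 101.437ms (2/7)
9. 2434.489ms @ 48/7 + 101.437ms (2/7)
10. 2535.926ms @ 50/7 + 101.437ms (2/7)
11. 2637.363ms @ 52/7 + 101.437ms (2/7)
12. 2738.8ms @ 54/7 + 101.437ms (2/7)

note 2 onset = 3/2b = 532.544ms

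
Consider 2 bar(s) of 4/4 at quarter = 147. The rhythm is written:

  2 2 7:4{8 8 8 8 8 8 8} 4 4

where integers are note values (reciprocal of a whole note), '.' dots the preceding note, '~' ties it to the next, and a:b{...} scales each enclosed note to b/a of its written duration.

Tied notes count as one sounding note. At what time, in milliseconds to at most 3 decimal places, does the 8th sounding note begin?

note 8 onset = 38/7b = 2215.743ms

1. 0.0ms @ 0 + 816.327ms (2)
2. 816.327ms @ 2 + 816.327ms (2)
3. 1632.653ms @ 4 + 116.618ms (2/7)
4. 1749.271ms @ 30/7 + 116.618ms (2/7)
5. 1865.889ms @ 32/7 + 116.618ms (2/7)
6. 1982.507ms @ 34/7 + 116.618ms (2/7)
7. 2099.125ms @ 36/7 + 116.618ms (2/7)
8. 2215.743ms @ 38/7 + 116.618ms (2/7)
9. 2332.362ms @ 40/7 + 116.618ms (2/7)
10. 2448.98ms @ 6 + 408.163ms (1)
11. 2857.143ms @ 7 + 408.163ms (1)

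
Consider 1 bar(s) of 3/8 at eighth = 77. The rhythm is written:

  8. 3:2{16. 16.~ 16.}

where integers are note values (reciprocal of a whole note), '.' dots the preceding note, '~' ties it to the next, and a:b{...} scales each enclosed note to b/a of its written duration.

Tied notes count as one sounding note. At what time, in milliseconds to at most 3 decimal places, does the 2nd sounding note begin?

note 2 onset = 3/2b = 1168.831ms

1. 0.0ms @ 0 + 1168.831ms (3/2)
2. 1168.831ms @ 3/2 + 389.61ms (1/2)
3. 1558.442ms @ 2 + 779.221ms (1)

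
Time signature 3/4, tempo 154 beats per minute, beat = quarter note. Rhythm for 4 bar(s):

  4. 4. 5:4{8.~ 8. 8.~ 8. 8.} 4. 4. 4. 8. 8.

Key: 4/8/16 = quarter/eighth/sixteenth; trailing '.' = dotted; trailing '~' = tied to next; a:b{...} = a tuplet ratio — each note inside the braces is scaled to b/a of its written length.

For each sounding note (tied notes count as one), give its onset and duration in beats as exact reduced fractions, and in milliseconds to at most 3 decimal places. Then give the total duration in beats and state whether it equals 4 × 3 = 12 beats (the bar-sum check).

1) 0.0ms=0b +584.416ms=3/2b
2) 584.416ms=3/2b +584.416ms=3/2b
3) 1168.831ms=3b +467.532ms=6/5b
4) 1636.364ms=21/5b +467.532ms=6/5b
5) 2103.896ms=27/5b +233.766ms=3/5b
6) 2337.662ms=6b +584.416ms=3/2b
7) 2922.078ms=15/2b +584.416ms=3/2b
8) 3506.494ms=9b +584.416ms=3/2b
9) 4090.909ms=21/2b +292.208ms=3/4b
10) 4383.117ms=45/4b +292.208ms=3/4b
Σ=12b of 12 (154bpm 3/4) — PASS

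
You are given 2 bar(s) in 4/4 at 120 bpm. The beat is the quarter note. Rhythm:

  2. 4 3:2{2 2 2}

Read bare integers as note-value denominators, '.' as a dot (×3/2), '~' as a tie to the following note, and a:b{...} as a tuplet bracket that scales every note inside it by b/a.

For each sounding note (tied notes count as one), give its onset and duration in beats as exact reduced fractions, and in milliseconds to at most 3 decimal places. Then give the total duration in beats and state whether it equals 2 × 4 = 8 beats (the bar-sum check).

1) 0.0ms=0b +1500.0ms=3b
2) 1500.0ms=3b +500.0ms=1b
3) 2000.0ms=4b +666.667ms=4/3b
4) 2666.667ms=16/3b +666.667ms=4/3b
5) 3333.333ms=20/3b +666.667ms=4/3b
Σ=8b of 8 (120bpm 4/4) — PASS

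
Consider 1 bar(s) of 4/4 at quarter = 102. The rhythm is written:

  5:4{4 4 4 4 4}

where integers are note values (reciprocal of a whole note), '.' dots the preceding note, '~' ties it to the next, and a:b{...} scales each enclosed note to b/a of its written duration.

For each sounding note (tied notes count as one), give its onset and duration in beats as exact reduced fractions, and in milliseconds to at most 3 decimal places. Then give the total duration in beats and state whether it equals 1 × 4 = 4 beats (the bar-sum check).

1) 0.0ms=0b +470.588ms=4/5b
2) 470.588ms=4/5b +470.588ms=4/5b
3) 941.176ms=8/5b +470.588ms=4/5b
4) 1411.765ms=12/5b +470.588ms=4/5b
5) 1882.353ms=16/5b +470.588ms=4/5b
Σ=4b of 4 (102bpm 4/4) — PASS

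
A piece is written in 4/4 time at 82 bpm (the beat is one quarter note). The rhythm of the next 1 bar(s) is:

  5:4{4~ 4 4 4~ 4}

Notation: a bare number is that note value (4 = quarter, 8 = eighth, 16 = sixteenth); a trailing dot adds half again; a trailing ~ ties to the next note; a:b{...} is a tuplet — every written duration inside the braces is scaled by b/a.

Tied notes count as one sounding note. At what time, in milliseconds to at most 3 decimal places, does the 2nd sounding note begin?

note 2 onset = 8/5b = 1170.732ms

1. 0.0ms @ 0 + 1170.732ms (8/5)
2. 1170.732ms @ 8/5 + 585.366ms (4/5)
3. 1756.098ms @ 12/5 + 1170.732ms (8/5)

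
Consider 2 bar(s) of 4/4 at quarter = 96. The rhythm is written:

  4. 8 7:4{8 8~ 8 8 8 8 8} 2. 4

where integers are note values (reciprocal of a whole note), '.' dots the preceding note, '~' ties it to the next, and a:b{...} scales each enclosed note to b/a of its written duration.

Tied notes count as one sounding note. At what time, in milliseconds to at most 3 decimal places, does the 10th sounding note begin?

note 10 onset = 7b = 4375.0ms

1. 0.0ms @ 0 + 937.5ms (3/2)
2. 937.5ms @ 3/2 + 312.5ms (1/2)
3. 1250.0ms @ 2 + 178.571ms (2/7)
4. 1428.571ms @ 16/7 + 357.143ms (4/7)
5. 1785.714ms @ 20/7 + 178.571ms (2/7)
6. 1964.286ms @ 22/7 + 178.571ms (2/7)
7. 2142.857ms @ 24/7 + 178.571ms (2/7)
8. 2321.429ms @ 26/7 + 178.571ms (2/7)
9. 2500.0ms @ 4 + 1875.0ms (3)
10. 4375.0ms @ 7 + 625.0ms (1)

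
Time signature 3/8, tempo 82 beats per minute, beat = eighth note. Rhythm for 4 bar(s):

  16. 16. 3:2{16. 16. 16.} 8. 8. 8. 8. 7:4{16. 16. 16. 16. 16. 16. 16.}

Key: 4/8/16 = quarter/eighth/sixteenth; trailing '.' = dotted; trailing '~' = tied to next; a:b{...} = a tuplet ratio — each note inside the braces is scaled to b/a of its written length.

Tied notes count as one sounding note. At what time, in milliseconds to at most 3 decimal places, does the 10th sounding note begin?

1. 0.0ms @ 0 + 548.78ms (3/4)
2. 548.78ms @ 3/4 + 548.78ms (3/4)
3. 1097.561ms @ 3/2 + 365.854ms (1/2)
4. 1463.415ms @ 2 + 365.854ms (1/2)
5. 1829.268ms @ 5/2 + 365.854ms (1/2)
6. 2195.122ms @ 3 + 1097.561ms (3/2)
7. 3292.683ms @ 9/2 + 1097.561ms (3/2)
8. 4390.244ms @ 6 + 1097.561ms (3/2)
9. 5487.805ms @ 15/2 + 1097.561ms (3/2)
10. 6585.366ms @ 9 + 313.589ms (3/7)
11. 6898.955ms @ 66/7 + 313.589ms (3/7)
12. 7212.544ms @ 69/7 + 313.589ms (3/7)
13. 7526.132ms @ 72/7 + 313.589ms (3/7)
14. 7839.721ms @ 75/7 + 313.589ms (3/7)
15. 8153.31ms @ 78/7 + 313.589ms (3/7)
16. 8466.899ms @ 81/7 + 313.589ms (3/7)

note 10 onset = 9b = 6585.366ms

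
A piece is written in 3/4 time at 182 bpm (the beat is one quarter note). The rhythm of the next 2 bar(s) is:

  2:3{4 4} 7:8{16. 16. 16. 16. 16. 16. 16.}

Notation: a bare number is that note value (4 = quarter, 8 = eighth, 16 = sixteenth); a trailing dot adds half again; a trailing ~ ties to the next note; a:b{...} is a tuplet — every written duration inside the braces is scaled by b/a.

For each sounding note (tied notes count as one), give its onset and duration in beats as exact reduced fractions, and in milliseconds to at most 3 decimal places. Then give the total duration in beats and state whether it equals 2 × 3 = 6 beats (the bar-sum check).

1) 0.0ms=0b +494.505ms=3/2b
2) 494.505ms=3/2b +494.505ms=3/2b
3) 989.011ms=3b +141.287ms=3/7b
4) 1130.298ms=24/7b +141.287ms=3/7b
5) 1271.586ms=27/7b +141.287ms=3/7b
6) 1412.873ms=30/7b +141.287ms=3/7b
7) 1554.16ms=33/7b +141.287ms=3/7b
8) 1695.447ms=36/7b +141.287ms=3/7b
9) 1836.735ms=39/7b +141.287ms=3/7b
Σ=6b of 6 (182bpm 3/4) — PASS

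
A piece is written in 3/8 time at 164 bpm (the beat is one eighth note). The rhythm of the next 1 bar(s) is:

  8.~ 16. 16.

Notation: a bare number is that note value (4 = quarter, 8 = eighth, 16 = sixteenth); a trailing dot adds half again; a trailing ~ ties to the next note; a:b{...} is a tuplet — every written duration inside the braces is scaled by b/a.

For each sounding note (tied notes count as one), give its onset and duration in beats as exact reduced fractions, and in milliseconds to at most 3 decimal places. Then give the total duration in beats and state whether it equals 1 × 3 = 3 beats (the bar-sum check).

1) 0.0ms=0b +823.171ms=9/4b
2) 823.171ms=9/4b +274.39ms=3/4b
Σ=3b of 3 (164bpm 3/8) — PASS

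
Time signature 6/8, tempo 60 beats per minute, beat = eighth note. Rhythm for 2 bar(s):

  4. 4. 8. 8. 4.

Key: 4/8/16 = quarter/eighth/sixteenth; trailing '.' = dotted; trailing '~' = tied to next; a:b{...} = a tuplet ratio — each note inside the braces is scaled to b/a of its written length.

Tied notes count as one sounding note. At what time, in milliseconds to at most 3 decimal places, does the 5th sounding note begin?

note 5 onset = 9b = 9000.0ms

1. 0.0ms @ 0 + 3000.0ms (3)
2. 3000.0ms @ 3 + 3000.0ms (3)
3. 6000.0ms @ 6 + 1500.0ms (3/2)
4. 7500.0ms @ 15/2 + 1500.0ms (3/2)
5. 9000.0ms @ 9 + 3000.0ms (3)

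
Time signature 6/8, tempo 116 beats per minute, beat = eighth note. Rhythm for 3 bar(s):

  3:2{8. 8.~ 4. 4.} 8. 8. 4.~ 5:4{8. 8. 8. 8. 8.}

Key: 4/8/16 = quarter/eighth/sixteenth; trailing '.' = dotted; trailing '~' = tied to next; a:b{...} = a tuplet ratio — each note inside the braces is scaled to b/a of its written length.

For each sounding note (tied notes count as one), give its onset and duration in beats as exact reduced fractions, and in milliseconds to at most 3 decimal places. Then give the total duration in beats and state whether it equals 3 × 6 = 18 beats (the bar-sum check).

1) 0.0ms=0b +517.241ms=1b
2) 517.241ms=1b +1551.724ms=3b
3) 2068.966ms=4b +1034.483ms=2b
4) 3103.448ms=6b +775.862ms=3/2b
5) 3879.31ms=15/2b +775.862ms=3/2b
6) 4655.172ms=9b +2172.414ms=21/5b
7) 6827.586ms=66/5b +620.69ms=6/5b
8) 7448.276ms=72/5b +620.69ms=6/5b
9) 8068.966ms=78/5b +620.69ms=6/5b
10) 8689.655ms=84/5b +620.69ms=6/5b
Σ=18b of 18 (116bpm 6/8) — PASS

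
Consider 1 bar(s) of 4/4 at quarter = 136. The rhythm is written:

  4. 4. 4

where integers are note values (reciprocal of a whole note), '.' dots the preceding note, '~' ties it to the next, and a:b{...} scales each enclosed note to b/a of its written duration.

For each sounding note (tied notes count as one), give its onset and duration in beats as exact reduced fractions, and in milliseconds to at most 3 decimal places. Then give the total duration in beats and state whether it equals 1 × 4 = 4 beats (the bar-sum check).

1) 0.0ms=0b +661.765ms=3/2b
2) 661.765ms=3/2b +661.765ms=3/2b
3) 1323.529ms=3b +441.176ms=1b
Σ=4b of 4 (136bpm 4/4) — PASS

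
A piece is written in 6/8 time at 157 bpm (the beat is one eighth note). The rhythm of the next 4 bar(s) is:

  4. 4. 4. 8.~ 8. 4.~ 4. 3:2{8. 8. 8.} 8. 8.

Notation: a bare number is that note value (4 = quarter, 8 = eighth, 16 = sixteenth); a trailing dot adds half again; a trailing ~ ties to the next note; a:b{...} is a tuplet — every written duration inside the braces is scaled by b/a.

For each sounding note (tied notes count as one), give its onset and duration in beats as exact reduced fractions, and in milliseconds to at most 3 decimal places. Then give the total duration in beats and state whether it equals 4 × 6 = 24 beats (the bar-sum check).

1) 0.0ms=0b +1146.497ms=3b
2) 1146.497ms=3b +1146.497ms=3b
3) 2292.994ms=6b +1146.497ms=3b
4) 3439.49ms=9b +1146.497ms=3b
5) 4585.987ms=12b +2292.994ms=6b
6) 6878.981ms=18b +382.166ms=1b
7) 7261.146ms=19b +382.166ms=1b
8) 7643.312ms=20b +382.166ms=1b
9) 8025.478ms=21b +573.248ms=3/2b
10) 8598.726ms=45/2b +573.248ms=3/2b
Σ=24b of 24 (157bpm 6/8) — PASS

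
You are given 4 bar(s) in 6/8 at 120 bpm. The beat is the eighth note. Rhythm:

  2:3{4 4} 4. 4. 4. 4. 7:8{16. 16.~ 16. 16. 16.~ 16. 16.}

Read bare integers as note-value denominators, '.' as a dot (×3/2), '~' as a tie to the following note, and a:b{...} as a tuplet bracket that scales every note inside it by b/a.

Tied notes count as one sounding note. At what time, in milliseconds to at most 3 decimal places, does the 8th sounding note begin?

note 8 onset = 132/7b = 9428.571ms

1. 0.0ms @ 0 + 1500.0ms (3)
2. 1500.0ms @ 3 + 1500.0ms (3)
3. 3000.0ms @ 6 + 1500.0ms (3)
4. 4500.0ms @ 9 + 1500.0ms (3)
5. 6000.0ms @ 12 + 1500.0ms (3)
6. 7500.0ms @ 15 + 1500.0ms (3)
7. 9000.0ms @ 18 + 428.571ms (6/7)
8. 9428.571ms @ 132/7 + 857.143ms (12/7)
9. 10285.714ms @ 144/7 + 428.571ms (6/7)
10. 10714.286ms @ 150/7 + 857.143ms (12/7)
11. 11571.429ms @ 162/7 + 428.571ms (6/7)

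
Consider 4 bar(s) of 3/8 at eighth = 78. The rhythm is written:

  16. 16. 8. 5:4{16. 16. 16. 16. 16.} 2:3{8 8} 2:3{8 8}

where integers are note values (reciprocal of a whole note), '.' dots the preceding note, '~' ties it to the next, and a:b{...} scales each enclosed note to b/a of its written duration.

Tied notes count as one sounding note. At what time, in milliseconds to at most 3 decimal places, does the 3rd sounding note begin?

note 3 onset = 3/2b = 1153.846ms

1. 0.0ms @ 0 + 576.923ms (3/4)
2. 576.923ms @ 3/4 + 576.923ms (3/4)
3. 1153.846ms @ 3/2 + 1153.846ms (3/2)
4. 2307.692ms @ 3 + 461.538ms (3/5)
5. 2769.231ms @ 18/5 + 461.538ms (3/5)
6. 3230.769ms @ 21/5 + 461.538ms (3/5)
7. 3692.308ms @ 24/5 + 461.538ms (3/5)
8. 4153.846ms @ 27/5 + 461.538ms (3/5)
9. 4615.385ms @ 6 + 1153.846ms (3/2)
10. 5769.231ms @ 15/2 + 1153.846ms (3/2)
11. 6923.077ms @ 9 + 1153.846ms (3/2)
12. 8076.923ms @ 21/2 + 1153.846ms (3/2)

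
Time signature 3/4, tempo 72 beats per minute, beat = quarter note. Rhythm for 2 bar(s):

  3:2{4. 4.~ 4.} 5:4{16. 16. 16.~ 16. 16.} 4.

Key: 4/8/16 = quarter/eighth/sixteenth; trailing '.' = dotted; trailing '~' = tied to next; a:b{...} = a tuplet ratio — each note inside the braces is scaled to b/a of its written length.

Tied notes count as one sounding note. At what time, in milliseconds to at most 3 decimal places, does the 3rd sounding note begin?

note 3 onset = 3b = 2500.0ms

1. 0.0ms @ 0 + 833.333ms (1)
2. 833.333ms @ 1 + 1666.667ms (2)
3. 2500.0ms @ 3 + 250.0ms (3/10)
4. 2750.0ms @ 33/10 + 250.0ms (3/10)
5. 3000.0ms @ 18/5 + 500.0ms (3/5)
6. 3500.0ms @ 21/5 + 250.0ms (3/10)
7. 3750.0ms @ 9/2 + 1250.0ms (3/2)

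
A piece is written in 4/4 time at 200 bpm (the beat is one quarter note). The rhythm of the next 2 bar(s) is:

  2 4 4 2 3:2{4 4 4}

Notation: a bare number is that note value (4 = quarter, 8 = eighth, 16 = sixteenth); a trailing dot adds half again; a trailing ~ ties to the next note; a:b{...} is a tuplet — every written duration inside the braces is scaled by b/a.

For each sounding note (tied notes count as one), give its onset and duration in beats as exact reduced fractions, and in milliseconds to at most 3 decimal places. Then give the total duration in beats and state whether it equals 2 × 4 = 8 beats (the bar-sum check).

1) 0.0ms=0b +600.0ms=2b
2) 600.0ms=2b +300.0ms=1b
3) 900.0ms=3b +300.0ms=1b
4) 1200.0ms=4b +600.0ms=2b
5) 1800.0ms=6b +200.0ms=2/3b
6) 2000.0ms=20/3b +200.0ms=2/3b
7) 2200.0ms=22/3b +200.0ms=2/3b
Σ=8b of 8 (200bpm 4/4) — PASS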